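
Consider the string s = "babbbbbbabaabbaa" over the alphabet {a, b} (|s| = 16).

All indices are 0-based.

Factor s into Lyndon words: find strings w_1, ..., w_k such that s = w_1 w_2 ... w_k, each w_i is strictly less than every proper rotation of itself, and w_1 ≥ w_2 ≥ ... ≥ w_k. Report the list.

emit factor 1: 'b' (i=0, period=1)
emit factor 2: 'abbbbbb' (i=1, period=7)
emit factor 3: 'ab' (i=8, period=2)
emit factor 4: 'aabb' (i=10, period=4)
emit factor 5: 'a' (i=14, period=1)
emit factor 6: 'a' (i=15, period=1)

["b", "abbbbbb", "ab", "aabb", "a", "a"]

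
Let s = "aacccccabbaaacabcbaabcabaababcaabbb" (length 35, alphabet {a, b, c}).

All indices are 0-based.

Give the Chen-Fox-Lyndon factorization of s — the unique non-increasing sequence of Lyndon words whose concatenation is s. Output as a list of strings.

["aacccccabb", "aaacabcbaabcabaababcaabbb"]

emit factor 1: 'aacccccabb' (i=0, period=10)
emit factor 2: 'aaacabcbaabcabaababcaabbb' (i=10, period=25)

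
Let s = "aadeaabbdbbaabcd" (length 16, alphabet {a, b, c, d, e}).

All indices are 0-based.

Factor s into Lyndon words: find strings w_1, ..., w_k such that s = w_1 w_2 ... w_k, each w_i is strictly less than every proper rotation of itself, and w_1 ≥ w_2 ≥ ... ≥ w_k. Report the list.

emit factor 1: 'aade' (i=0, period=4)
emit factor 2: 'aabbdbbaabcd' (i=4, period=12)

["aade", "aabbdbbaabcd"]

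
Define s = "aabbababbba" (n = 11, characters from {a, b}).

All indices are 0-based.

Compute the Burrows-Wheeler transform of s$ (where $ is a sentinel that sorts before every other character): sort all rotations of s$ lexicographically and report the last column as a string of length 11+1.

ab$babbbabaa

rank  rotation      last
    0  $aabbababbba  a
    1  a$aabbababbb  b
    2  aabbababbba$  $
    3  ababbba$aabb  b
    4  abbababbba$a  a
    5  abbba$aabbab  b
    6  ba$aabbababb  b
    7  bababbba$aab  b
    8  babbba$aabba  a
    9  bba$aabbabab  b
   10  bbababbba$aa  a
   11  bbba$aabbaba  a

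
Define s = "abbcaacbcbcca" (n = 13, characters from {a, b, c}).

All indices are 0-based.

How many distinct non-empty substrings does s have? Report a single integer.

76

rank→(start, suffix):
  0 → (12, 'a')
  1 → (4, 'aacbcbcca')
  2 → (0, 'abbcaacbcbcca')
  3 → (5, 'acbcbcca')
  4 → (1, 'bbcaacbcbcca')
  5 → (2, 'bcaacbcbcca')
  6 → (7, 'bcbcca')
  7 → (9, 'bcca')
  8 → (11, 'ca')
  9 → (3, 'caacbcbcca')
  10 → (6, 'cbcbcca')
  11 → (8, 'cbcca')
  12 → (10, 'cca')

SA = [12, 4, 0, 5, 1, 2, 7, 9, 11, 3, 6, 8, 10]
rank  pair      lcp
   1  s[12:],s[4:]  1  'a'
   2  s[4:],s[0:]  1  'a'
   3  s[0:],s[5:]  1  'a'
   4  s[5:],s[1:]  0  ''
   5  s[1:],s[2:]  1  'b'
   6  s[2:],s[7:]  2  'bc'
   7  s[7:],s[9:]  2  'bc'
   8  s[9:],s[11:]  0  ''
   9  s[11:],s[3:]  2  'ca'
  10  s[3:],s[6:]  1  'c'
  11  s[6:],s[8:]  3  'cbc'
  12  s[8:],s[10:]  1  'c'

n(n+1)/2 = 13·14/2 = 91
Σ LCP = 0 + 1 + 1 + 1 + 0 + 1 + 2 + 2 + 0 + 2 + 1 + 3 + 1 = 15
distinct = 91 − 15 = 76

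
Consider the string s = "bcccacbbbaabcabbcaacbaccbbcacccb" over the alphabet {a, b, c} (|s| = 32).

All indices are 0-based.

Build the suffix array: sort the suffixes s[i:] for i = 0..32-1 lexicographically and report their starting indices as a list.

sorted suffixes:
  #0 SA[0]=9  'aabcabbcaacbaccbbcacccb'
  #1 SA[1]=17  'aacbaccbbcacccb'
  #2 SA[2]=13  'abbcaacbaccbbcacccb'
  #3 SA[3]=10  'abcabbcaacbaccbbcacccb'
  #4 SA[4]=18  'acbaccbbcacccb'
  #5 SA[5]=4  'acbbbaabcabbcaacbaccbbcacccb'
  #6 SA[6]=21  'accbbcacccb'
  #7 SA[7]=27  'acccb'
  #8 SA[8]=31  'b'
  #9 SA[9]=8  'baabcabbcaacbaccbbcacccb'
  #10 SA[10]=20  'baccbbcacccb'
  #11 SA[11]=7  'bbaabcabbcaacbaccbbcacccb'
  #12 SA[12]=6  'bbbaabcabbcaacbaccbbcacccb'
  #13 SA[13]=14  'bbcaacbaccbbcacccb'
  #14 SA[14]=24  'bbcacccb'
  #15 SA[15]=15  'bcaacbaccbbcacccb'
  #16 SA[16]=11  'bcabbcaacbaccbbcacccb'
  #17 SA[17]=25  'bcacccb'
  #18 SA[18]=0  'bcccacbbbaabcabbcaacbaccbbcacccb'
  #19 SA[19]=16  'caacbaccbbcacccb'
  #20 SA[20]=12  'cabbcaacbaccbbcacccb'
  #21 SA[21]=3  'cacbbbaabcabbcaacbaccbbcacccb'
  #22 SA[22]=26  'cacccb'
  #23 SA[23]=30  'cb'
  #24 SA[24]=19  'cbaccbbcacccb'
  #25 SA[25]=5  'cbbbaabcabbcaacbaccbbcacccb'
  #26 SA[26]=23  'cbbcacccb'
  #27 SA[27]=2  'ccacbbbaabcabbcaacbaccbbcacccb'
  #28 SA[28]=29  'ccb'
  #29 SA[29]=22  'ccbbcacccb'
  #30 SA[30]=1  'cccacbbbaabcabbcaacbaccbbcacccb'
  #31 SA[31]=28  'cccb'

[9, 17, 13, 10, 18, 4, 21, 27, 31, 8, 20, 7, 6, 14, 24, 15, 11, 25, 0, 16, 12, 3, 26, 30, 19, 5, 23, 2, 29, 22, 1, 28]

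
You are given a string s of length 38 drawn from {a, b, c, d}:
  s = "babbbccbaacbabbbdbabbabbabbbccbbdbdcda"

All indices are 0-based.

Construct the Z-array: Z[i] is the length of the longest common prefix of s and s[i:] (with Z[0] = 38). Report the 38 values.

[38, 0, 1, 1, 1, 0, 0, 2, 0, 0, 0, 5, 0, 1, 1, 1, 0, 4, 0, 1, 4, 0, 1, 8, 0, 1, 1, 1, 0, 0, 1, 1, 0, 1, 0, 0, 0, 0]

Z[0]=38
i=1: outside box; Z[1]=0
i=2: outside box; Z[2]=1 grow→box=[2,3)
i=3: outside box; Z[3]=1 grow→box=[3,4)
i=4: outside box; Z[4]=1 grow→box=[4,5)
i=5: outside box; Z[5]=0
i=6: outside box; Z[6]=0
i=7: outside box; Z[7]=2 grow→box=[7,9)
i=8: min(r-i=1, Z[1]=0)=0; Z[8]=0
i=9: outside box; Z[9]=0
i=10: outside box; Z[10]=0
i=11: outside box; Z[11]=5 grow→box=[11,16)
i=12: min(r-i=4, Z[1]=0)=0; Z[12]=0
i=13: min(r-i=3, Z[2]=1)=1; Z[13]=1
i=14: min(r-i=2, Z[3]=1)=1; Z[14]=1
i=15: min(r-i=1, Z[4]=1)=1; Z[15]=1
i=16: outside box; Z[16]=0
i=17: outside box; Z[17]=4 grow→box=[17,21)
i=18: min(r-i=3, Z[1]=0)=0; Z[18]=0
i=19: min(r-i=2, Z[2]=1)=1; Z[19]=1
i=20: min(r-i=1, Z[3]=1)=1; Z[20]=4 grow→box=[20,24)
i=21: min(r-i=3, Z[1]=0)=0; Z[21]=0
i=22: min(r-i=2, Z[2]=1)=1; Z[22]=1
i=23: min(r-i=1, Z[3]=1)=1; Z[23]=8 grow→box=[23,31)
i=24: min(r-i=7, Z[1]=0)=0; Z[24]=0
i=25: min(r-i=6, Z[2]=1)=1; Z[25]=1
i=26: min(r-i=5, Z[3]=1)=1; Z[26]=1
i=27: min(r-i=4, Z[4]=1)=1; Z[27]=1
i=28: min(r-i=3, Z[5]=0)=0; Z[28]=0
i=29: min(r-i=2, Z[6]=0)=0; Z[29]=0
i=30: min(r-i=1, Z[7]=2)=1; Z[30]=1
i=31: outside box; Z[31]=1 grow→box=[31,32)
i=32: outside box; Z[32]=0
i=33: outside box; Z[33]=1 grow→box=[33,34)
i=34: outside box; Z[34]=0
i=35: outside box; Z[35]=0
i=36: outside box; Z[36]=0
i=37: outside box; Z[37]=0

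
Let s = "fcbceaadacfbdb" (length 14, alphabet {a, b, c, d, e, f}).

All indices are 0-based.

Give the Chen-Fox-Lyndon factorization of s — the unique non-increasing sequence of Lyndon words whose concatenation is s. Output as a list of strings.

emit factor 1: 'f' (i=0, period=1)
emit factor 2: 'c' (i=1, period=1)
emit factor 3: 'bce' (i=2, period=3)
emit factor 4: 'aadacfbdb' (i=5, period=9)

["f", "c", "bce", "aadacfbdb"]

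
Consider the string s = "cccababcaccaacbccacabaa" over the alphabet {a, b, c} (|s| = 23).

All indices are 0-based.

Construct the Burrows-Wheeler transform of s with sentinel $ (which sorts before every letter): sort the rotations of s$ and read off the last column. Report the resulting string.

rank  rotation                  last
    0  $cccababcaccaacbccacabaa  a
    1  a$cccababcaccaacbccacaba  a
    2  aa$cccababcaccaacbccacab  b
    3  aacbccacabaa$cccababcacc  c
    4  abaa$cccababcaccaacbccac  c
    5  ababcaccaacbccacabaa$ccc  c
    6  abcaccaacbccacabaa$cccab  b
    7  acabaa$cccababcaccaacbcc  c
    8  acbccacabaa$cccababcacca  a
    9  accaacbccacabaa$cccababc  c
   10  baa$cccababcaccaacbccaca  a
   11  babcaccaacbccacabaa$ccca  a
   12  bcaccaacbccacabaa$cccaba  a
   13  bccacabaa$cccababcaccaac  c
   14  caacbccacabaa$cccababcac  c
   15  cabaa$cccababcaccaacbcca  a
   16  cababcaccaacbccacabaa$cc  c
   17  cacabaa$cccababcaccaacbc  c
   18  caccaacbccacabaa$cccabab  b
   19  cbccacabaa$cccababcaccaa  a
   20  ccaacbccacabaa$cccababca  a
   21  ccababcaccaacbccacabaa$c  c
   22  ccacabaa$cccababcaccaacb  b
   23  cccababcaccaacbccacabaa$  $

aabcccbcacaaaccaccbaacb$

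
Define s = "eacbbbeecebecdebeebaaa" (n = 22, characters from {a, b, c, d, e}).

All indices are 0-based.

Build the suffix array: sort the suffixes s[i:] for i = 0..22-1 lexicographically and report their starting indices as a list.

[21, 20, 19, 1, 18, 3, 4, 10, 15, 5, 2, 12, 8, 13, 0, 17, 9, 14, 11, 7, 16, 6]

rank | idx | suffix
   0 |  21 | a
   1 |  20 | aa
   2 |  19 | aaa
   3 |   1 | acbbbeecebecdebeebaaa
   4 |  18 | baaa
   5 |   3 | bbbeecebecdebeebaaa
   6 |   4 | bbeecebecdebeebaaa
   7 |  10 | becdebeebaaa
   8 |  15 | beebaaa
   9 |   5 | beecebecdebeebaaa
  10 |   2 | cbbbeecebecdebeebaaa
  11 |  12 | cdebeebaaa
  12 |   8 | cebecdebeebaaa
  13 |  13 | debeebaaa
  14 |   0 | eacbbbeecebecdebeebaaa
  15 |  17 | ebaaa
  16 |   9 | ebecdebeebaaa
  17 |  14 | ebeebaaa
  18 |  11 | ecdebeebaaa
  19 |   7 | ecebecdebeebaaa
  20 |  16 | eebaaa
  21 |   6 | eecebecdebeebaaa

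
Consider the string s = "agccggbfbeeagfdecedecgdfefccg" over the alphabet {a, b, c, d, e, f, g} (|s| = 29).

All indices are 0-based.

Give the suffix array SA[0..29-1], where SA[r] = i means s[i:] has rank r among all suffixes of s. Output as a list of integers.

[0, 11, 8, 6, 26, 2, 16, 27, 20, 3, 14, 18, 22, 10, 15, 19, 17, 9, 24, 7, 25, 13, 23, 28, 5, 1, 21, 12, 4]

sorted suffixes:
  #0 SA[0]=0  'agccggbfbeeagfdecedecgdfefccg'
  #1 SA[1]=11  'agfdecedecgdfefccg'
  #2 SA[2]=8  'beeagfdecedecgdfefccg'
  #3 SA[3]=6  'bfbeeagfdecedecgdfefccg'
  #4 SA[4]=26  'ccg'
  #5 SA[5]=2  'ccggbfbeeagfdecedecgdfefccg'
  #6 SA[6]=16  'cedecgdfefccg'
  #7 SA[7]=27  'cg'
  #8 SA[8]=20  'cgdfefccg'
  #9 SA[9]=3  'cggbfbeeagfdecedecgdfefccg'
  #10 SA[10]=14  'decedecgdfefccg'
  #11 SA[11]=18  'decgdfefccg'
  #12 SA[12]=22  'dfefccg'
  #13 SA[13]=10  'eagfdecedecgdfefccg'
  #14 SA[14]=15  'ecedecgdfefccg'
  #15 SA[15]=19  'ecgdfefccg'
  #16 SA[16]=17  'edecgdfefccg'
  #17 SA[17]=9  'eeagfdecedecgdfefccg'
  #18 SA[18]=24  'efccg'
  #19 SA[19]=7  'fbeeagfdecedecgdfefccg'
  #20 SA[20]=25  'fccg'
  #21 SA[21]=13  'fdecedecgdfefccg'
  #22 SA[22]=23  'fefccg'
  #23 SA[23]=28  'g'
  #24 SA[24]=5  'gbfbeeagfdecedecgdfefccg'
  #25 SA[25]=1  'gccggbfbeeagfdecedecgdfefccg'
  #26 SA[26]=21  'gdfefccg'
  #27 SA[27]=12  'gfdecedecgdfefccg'
  #28 SA[28]=4  'ggbfbeeagfdecedecgdfefccg'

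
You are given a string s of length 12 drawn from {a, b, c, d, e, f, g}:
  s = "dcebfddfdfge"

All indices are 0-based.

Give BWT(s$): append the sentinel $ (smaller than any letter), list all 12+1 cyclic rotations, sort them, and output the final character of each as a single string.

eed$fdfgcbddf

rank  rotation       last
    0  $dcebfddfdfge  e
    1  bfddfdfge$dce  e
    2  cebfddfdfge$d  d
    3  dcebfddfdfge$  $
    4  ddfdfge$dcebf  f
    5  dfdfge$dcebfd  d
    6  dfge$dcebfddf  f
    7  e$dcebfddfdfg  g
    8  ebfddfdfge$dc  c
    9  fddfdfge$dceb  b
   10  fdfge$dcebfdd  d
   11  fge$dcebfddfd  d
   12  ge$dcebfddfdf  f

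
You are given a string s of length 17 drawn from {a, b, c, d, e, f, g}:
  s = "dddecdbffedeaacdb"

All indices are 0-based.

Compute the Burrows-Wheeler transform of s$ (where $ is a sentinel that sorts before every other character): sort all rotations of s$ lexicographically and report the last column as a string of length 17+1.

beaddaecc$dedddffb

rank  rotation            last
    0  $dddecdbffedeaacdb  b
    1  aacdb$dddecdbffede  e
    2  acdb$dddecdbffedea  a
    3  b$dddecdbffedeaacd  d
    4  bffedeaacdb$dddecd  d
    5  cdb$dddecdbffedeaa  a
    6  cdbffedeaacdb$ddde  e
    7  db$dddecdbffedeaac  c
    8  dbffedeaacdb$dddec  c
    9  dddecdbffedeaacdb$  $
   10  ddecdbffedeaacdb$d  d
   11  deaacdb$dddecdbffe  e
   12  decdbffedeaacdb$dd  d
   13  eaacdb$dddecdbffed  d
   14  ecdbffedeaacdb$ddd  d
   15  edeaacdb$dddecdbff  f
   16  fedeaacdb$dddecdbf  f
   17  ffedeaacdb$dddecdb  b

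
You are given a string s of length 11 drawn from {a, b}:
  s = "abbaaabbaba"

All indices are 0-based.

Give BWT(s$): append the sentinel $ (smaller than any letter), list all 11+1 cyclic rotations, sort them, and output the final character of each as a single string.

rank  rotation      last
    0  $abbaaabbaba  a
    1  a$abbaaabbab  b
    2  aaabbaba$abb  b
    3  aabbaba$abba  a
    4  aba$abbaaabb  b
    5  abbaaabbaba$  $
    6  abbaba$abbaa  a
    7  ba$abbaaabba  a
    8  baaabbaba$ab  b
    9  baba$abbaaab  b
   10  bbaaabbaba$a  a
   11  bbaba$abbaaa  a

abbab$aabbaa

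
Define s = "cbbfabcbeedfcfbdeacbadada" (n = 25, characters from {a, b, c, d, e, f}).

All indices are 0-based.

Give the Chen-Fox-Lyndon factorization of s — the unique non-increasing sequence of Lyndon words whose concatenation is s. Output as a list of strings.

["c", "bbf", "abcbeedfcfbdeacbadad", "a"]

emit factor 1: 'c' (i=0, period=1)
emit factor 2: 'bbf' (i=1, period=3)
emit factor 3: 'abcbeedfcfbdeacbadad' (i=4, period=20)
emit factor 4: 'a' (i=24, period=1)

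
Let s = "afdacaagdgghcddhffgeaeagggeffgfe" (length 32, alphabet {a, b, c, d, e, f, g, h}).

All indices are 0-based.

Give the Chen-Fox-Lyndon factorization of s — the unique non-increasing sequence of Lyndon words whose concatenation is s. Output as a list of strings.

["afd", "ac", "aagdgghcddhffgeaeagggeffgfe"]

emit factor 1: 'afd' (i=0, period=3)
emit factor 2: 'ac' (i=3, period=2)
emit factor 3: 'aagdgghcddhffgeaeagggeffgfe' (i=5, period=27)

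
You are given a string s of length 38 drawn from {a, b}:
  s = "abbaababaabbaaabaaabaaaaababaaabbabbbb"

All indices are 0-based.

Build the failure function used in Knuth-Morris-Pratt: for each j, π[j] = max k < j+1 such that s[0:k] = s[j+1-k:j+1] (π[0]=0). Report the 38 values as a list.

π[0] = 0
j=1 s[j]='b': π[1]=0 (border '')
j=2 s[j]='b': π[2]=0 (border '')
j=3 s[j]='a': π[3]=1 (border 'a')
j=4 s[j]='a': k: 1→0; π[4]=1 (border 'a')
j=5 s[j]='b': π[5]=2 (border 'ab')
j=6 s[j]='a': k: 2→0; π[6]=1 (border 'a')
j=7 s[j]='b': π[7]=2 (border 'ab')
j=8 s[j]='a': k: 2→0; π[8]=1 (border 'a')
j=9 s[j]='a': k: 1→0; π[9]=1 (border 'a')
j=10 s[j]='b': π[10]=2 (border 'ab')
j=11 s[j]='b': π[11]=3 (border 'abb')
j=12 s[j]='a': π[12]=4 (border 'abba')
j=13 s[j]='a': π[13]=5 (border 'abbaa')
j=14 s[j]='a': k: 5→1→0; π[14]=1 (border 'a')
j=15 s[j]='b': π[15]=2 (border 'ab')
j=16 s[j]='a': k: 2→0; π[16]=1 (border 'a')
j=17 s[j]='a': k: 1→0; π[17]=1 (border 'a')
j=18 s[j]='a': k: 1→0; π[18]=1 (border 'a')
j=19 s[j]='b': π[19]=2 (border 'ab')
j=20 s[j]='a': k: 2→0; π[20]=1 (border 'a')
j=21 s[j]='a': k: 1→0; π[21]=1 (border 'a')
j=22 s[j]='a': k: 1→0; π[22]=1 (border 'a')
j=23 s[j]='a': k: 1→0; π[23]=1 (border 'a')
j=24 s[j]='a': k: 1→0; π[24]=1 (border 'a')
j=25 s[j]='b': π[25]=2 (border 'ab')
j=26 s[j]='a': k: 2→0; π[26]=1 (border 'a')
j=27 s[j]='b': π[27]=2 (border 'ab')
j=28 s[j]='a': k: 2→0; π[28]=1 (border 'a')
j=29 s[j]='a': k: 1→0; π[29]=1 (border 'a')
j=30 s[j]='a': k: 1→0; π[30]=1 (border 'a')
j=31 s[j]='b': π[31]=2 (border 'ab')
j=32 s[j]='b': π[32]=3 (border 'abb')
j=33 s[j]='a': π[33]=4 (border 'abba')
j=34 s[j]='b': k: 4→1; π[34]=2 (border 'ab')
j=35 s[j]='b': π[35]=3 (border 'abb')
j=36 s[j]='b': k: 3→0; π[36]=0 (border '')
j=37 s[j]='b': π[37]=0 (border '')

[0, 0, 0, 1, 1, 2, 1, 2, 1, 1, 2, 3, 4, 5, 1, 2, 1, 1, 1, 2, 1, 1, 1, 1, 1, 2, 1, 2, 1, 1, 1, 2, 3, 4, 2, 3, 0, 0]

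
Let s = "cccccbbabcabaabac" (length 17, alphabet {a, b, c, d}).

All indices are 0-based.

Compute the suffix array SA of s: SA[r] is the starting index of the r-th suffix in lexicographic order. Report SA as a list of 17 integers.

sorted suffixes:
  #0 SA[0]=12  'aabac'
  #1 SA[1]=10  'abaabac'
  #2 SA[2]=13  'abac'
  #3 SA[3]=7  'abcabaabac'
  #4 SA[4]=15  'ac'
  #5 SA[5]=11  'baabac'
  #6 SA[6]=6  'babcabaabac'
  #7 SA[7]=14  'bac'
  #8 SA[8]=5  'bbabcabaabac'
  #9 SA[9]=8  'bcabaabac'
  #10 SA[10]=16  'c'
  #11 SA[11]=9  'cabaabac'
  #12 SA[12]=4  'cbbabcabaabac'
  #13 SA[13]=3  'ccbbabcabaabac'
  #14 SA[14]=2  'cccbbabcabaabac'
  #15 SA[15]=1  'ccccbbabcabaabac'
  #16 SA[16]=0  'cccccbbabcabaabac'

[12, 10, 13, 7, 15, 11, 6, 14, 5, 8, 16, 9, 4, 3, 2, 1, 0]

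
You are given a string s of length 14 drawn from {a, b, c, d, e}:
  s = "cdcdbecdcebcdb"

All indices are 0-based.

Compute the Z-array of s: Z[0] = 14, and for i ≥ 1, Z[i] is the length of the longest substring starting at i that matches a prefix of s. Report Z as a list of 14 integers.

Z[0]=14
i=1: i≥r, start 0; Z[1]=0
i=2: i≥r, start 0; Z[2]=2 scan→box=[2,4)
i=3: min(r-i=1, Z[1]=0)=0; Z[3]=0
i=4: i≥r, start 0; Z[4]=0
i=5: i≥r, start 0; Z[5]=0
i=6: i≥r, start 0; Z[6]=3 scan→box=[6,9)
i=7: min(r-i=2, Z[1]=0)=0; Z[7]=0
i=8: min(r-i=1, Z[2]=2)=1; Z[8]=1
i=9: i≥r, start 0; Z[9]=0
i=10: i≥r, start 0; Z[10]=0
i=11: i≥r, start 0; Z[11]=2 scan→box=[11,13)
i=12: min(r-i=1, Z[1]=0)=0; Z[12]=0
i=13: i≥r, start 0; Z[13]=0

[14, 0, 2, 0, 0, 0, 3, 0, 1, 0, 0, 2, 0, 0]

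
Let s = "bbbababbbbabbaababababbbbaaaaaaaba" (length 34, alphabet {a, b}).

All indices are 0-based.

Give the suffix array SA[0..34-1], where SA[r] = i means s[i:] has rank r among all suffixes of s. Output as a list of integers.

rank | idx | suffix
   0 |  33 | a
   1 |  25 | aaaaaaaba
   2 |  26 | aaaaaaba
   3 |  27 | aaaaaba
   4 |  28 | aaaaba
   5 |  29 | aaaba
   6 |  30 | aaba
   7 |  13 | aababababbbbaaaaaaaba
   8 |  31 | aba
   9 |  14 | ababababbbbaaaaaaaba
  10 |  16 | abababbbbaaaaaaaba
  11 |  18 | ababbbbaaaaaaaba
  12 |   3 | ababbbbabbaababababbbbaaaaaaaba
  13 |  10 | abbaababababbbbaaaaaaaba
  14 |  20 | abbbbaaaaaaaba
  15 |   5 | abbbbabbaababababbbbaaaaaaaba
  16 |  32 | ba
  17 |  24 | baaaaaaaba
  18 |  12 | baababababbbbaaaaaaaba
  19 |  15 | babababbbbaaaaaaaba
  20 |  17 | bababbbbaaaaaaaba
  21 |   2 | bababbbbabbaababababbbbaaaaaaaba
  22 |   9 | babbaababababbbbaaaaaaaba
  23 |  19 | babbbbaaaaaaaba
  24 |   4 | babbbbabbaababababbbbaaaaaaaba
  25 |  23 | bbaaaaaaaba
  26 |  11 | bbaababababbbbaaaaaaaba
  27 |   1 | bbababbbbabbaababababbbbaaaaaaaba
  28 |   8 | bbabbaababababbbbaaaaaaaba
  29 |  22 | bbbaaaaaaaba
  30 |   0 | bbbababbbbabbaababababbbbaaaaaaaba
  31 |   7 | bbbabbaababababbbbaaaaaaaba
  32 |  21 | bbbbaaaaaaaba
  33 |   6 | bbbbabbaababababbbbaaaaaaaba

[33, 25, 26, 27, 28, 29, 30, 13, 31, 14, 16, 18, 3, 10, 20, 5, 32, 24, 12, 15, 17, 2, 9, 19, 4, 23, 11, 1, 8, 22, 0, 7, 21, 6]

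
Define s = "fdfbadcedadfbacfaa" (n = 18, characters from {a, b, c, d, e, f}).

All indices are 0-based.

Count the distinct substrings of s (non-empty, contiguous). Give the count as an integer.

rank | idx | suffix
   0 |  17 | a
   1 |  16 | aa
   2 |  13 | acfaa
   3 |   4 | adcedadfbacfaa
   4 |   9 | adfbacfaa
   5 |  12 | bacfaa
   6 |   3 | badcedadfbacfaa
   7 |   6 | cedadfbacfaa
   8 |  14 | cfaa
   9 |   8 | dadfbacfaa
  10 |   5 | dcedadfbacfaa
  11 |  10 | dfbacfaa
  12 |   1 | dfbadcedadfbacfaa
  13 |   7 | edadfbacfaa
  14 |  15 | faa
  15 |  11 | fbacfaa
  16 |   2 | fbadcedadfbacfaa
  17 |   0 | fdfbadcedadfbacfaa

SA = [17, 16, 13, 4, 9, 12, 3, 6, 14, 8, 5, 10, 1, 7, 15, 11, 2, 0]
i: (SA[i-1],SA[i]) lcp shared
  1: (17,16) 1 'a'
  2: (16,13) 1 'a'
  3: (13,4) 1 'a'
  4: (4,9) 2 'ad'
  5: (9,12) 0 ''
  6: (12,3) 2 'ba'
  7: (3,6) 0 ''
  8: (6,14) 1 'c'
  9: (14,8) 0 ''
  10: (8,5) 1 'd'
  11: (5,10) 1 'd'
  12: (10,1) 4 'dfba'
  13: (1,7) 0 ''
  14: (7,15) 0 ''
  15: (15,11) 1 'f'
  16: (11,2) 3 'fba'
  17: (2,0) 1 'f'

n(n+1)/2 = 18·19/2 = 171
Σ LCP = 0 + 1 + 1 + 1 + 2 + 0 + 2 + 0 + 1 + 0 + 1 + 1 + 4 + 0 + 0 + 1 + 3 + 1 = 19
distinct = 171 − 19 = 152

152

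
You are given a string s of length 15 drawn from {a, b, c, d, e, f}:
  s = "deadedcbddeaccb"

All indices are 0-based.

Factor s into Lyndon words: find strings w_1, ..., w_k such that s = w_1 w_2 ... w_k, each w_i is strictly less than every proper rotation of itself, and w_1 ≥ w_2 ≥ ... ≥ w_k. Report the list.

emit factor 1: 'de' (i=0, period=2)
emit factor 2: 'adedcbdde' (i=2, period=9)
emit factor 3: 'accb' (i=11, period=4)

["de", "adedcbdde", "accb"]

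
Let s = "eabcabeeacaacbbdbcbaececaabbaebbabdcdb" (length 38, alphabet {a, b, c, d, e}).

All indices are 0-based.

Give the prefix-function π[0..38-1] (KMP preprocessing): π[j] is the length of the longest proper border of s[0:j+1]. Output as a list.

π[0] = 0
j=1 s[j]='a': π[1]=0 (border '')
j=2 s[j]='b': π[2]=0 (border '')
j=3 s[j]='c': π[3]=0 (border '')
j=4 s[j]='a': π[4]=0 (border '')
j=5 s[j]='b': π[5]=0 (border '')
j=6 s[j]='e': π[6]=1 (border 'e')
j=7 s[j]='e': k: 1→0; π[7]=1 (border 'e')
j=8 s[j]='a': π[8]=2 (border 'ea')
j=9 s[j]='c': k: 2→0; π[9]=0 (border '')
j=10 s[j]='a': π[10]=0 (border '')
j=11 s[j]='a': π[11]=0 (border '')
j=12 s[j]='c': π[12]=0 (border '')
j=13 s[j]='b': π[13]=0 (border '')
j=14 s[j]='b': π[14]=0 (border '')
j=15 s[j]='d': π[15]=0 (border '')
j=16 s[j]='b': π[16]=0 (border '')
j=17 s[j]='c': π[17]=0 (border '')
j=18 s[j]='b': π[18]=0 (border '')
j=19 s[j]='a': π[19]=0 (border '')
j=20 s[j]='e': π[20]=1 (border 'e')
j=21 s[j]='c': k: 1→0; π[21]=0 (border '')
j=22 s[j]='e': π[22]=1 (border 'e')
j=23 s[j]='c': k: 1→0; π[23]=0 (border '')
j=24 s[j]='a': π[24]=0 (border '')
j=25 s[j]='a': π[25]=0 (border '')
j=26 s[j]='b': π[26]=0 (border '')
j=27 s[j]='b': π[27]=0 (border '')
j=28 s[j]='a': π[28]=0 (border '')
j=29 s[j]='e': π[29]=1 (border 'e')
j=30 s[j]='b': k: 1→0; π[30]=0 (border '')
j=31 s[j]='b': π[31]=0 (border '')
j=32 s[j]='a': π[32]=0 (border '')
j=33 s[j]='b': π[33]=0 (border '')
j=34 s[j]='d': π[34]=0 (border '')
j=35 s[j]='c': π[35]=0 (border '')
j=36 s[j]='d': π[36]=0 (border '')
j=37 s[j]='b': π[37]=0 (border '')

[0, 0, 0, 0, 0, 0, 1, 1, 2, 0, 0, 0, 0, 0, 0, 0, 0, 0, 0, 0, 1, 0, 1, 0, 0, 0, 0, 0, 0, 1, 0, 0, 0, 0, 0, 0, 0, 0]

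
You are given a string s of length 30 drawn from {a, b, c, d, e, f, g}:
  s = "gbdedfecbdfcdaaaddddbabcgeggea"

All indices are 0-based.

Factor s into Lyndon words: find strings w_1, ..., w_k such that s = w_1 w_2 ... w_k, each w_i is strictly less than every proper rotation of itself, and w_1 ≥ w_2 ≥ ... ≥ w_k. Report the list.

["g", "bdedfecbdfcd", "aaaddddbabcgegge", "a"]

emit factor 1: 'g' (i=0, period=1)
emit factor 2: 'bdedfecbdfcd' (i=1, period=12)
emit factor 3: 'aaaddddbabcgegge' (i=13, period=16)
emit factor 4: 'a' (i=29, period=1)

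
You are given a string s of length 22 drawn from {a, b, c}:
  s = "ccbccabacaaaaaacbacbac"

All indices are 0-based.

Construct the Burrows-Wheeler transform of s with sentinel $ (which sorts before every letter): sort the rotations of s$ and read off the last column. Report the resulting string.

rank  rotation                 last
    0  $ccbccabacaaaaaacbacbac  c
    1  aaaaaacbacbac$ccbccabac  c
    2  aaaaacbacbac$ccbccabaca  a
    3  aaaacbacbac$ccbccabacaa  a
    4  aaacbacbac$ccbccabacaaa  a
    5  aacbacbac$ccbccabacaaaa  a
    6  abacaaaaaacbacbac$ccbcc  c
    7  ac$ccbccabacaaaaaacbacb  b
    8  acaaaaaacbacbac$ccbccab  b
    9  acbac$ccbccabacaaaaaacb  b
   10  acbacbac$ccbccabacaaaaa  a
   11  bac$ccbccabacaaaaaacbac  c
   12  bacaaaaaacbacbac$ccbcca  a
   13  bacbac$ccbccabacaaaaaac  c
   14  bccabacaaaaaacbacbac$cc  c
   15  c$ccbccabacaaaaaacbacba  a
   16  caaaaaacbacbac$ccbccaba  a
   17  cabacaaaaaacbacbac$ccbc  c
   18  cbac$ccbccabacaaaaaacba  a
   19  cbacbac$ccbccabacaaaaaa  a
   20  cbccabacaaaaaacbacbac$c  c
   21  ccabacaaaaaacbacbac$ccb  b
   22  ccbccabacaaaaaacbacbac$  $

ccaaaacbbbacaccaacaacb$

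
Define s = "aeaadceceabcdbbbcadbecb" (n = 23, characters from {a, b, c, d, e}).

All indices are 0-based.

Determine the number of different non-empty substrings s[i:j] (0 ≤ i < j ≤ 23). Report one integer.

251

rank | idx | suffix
   0 |   2 | aadceceabcdbbbcadbecb
   1 |   9 | abcdbbbcadbecb
   2 |  17 | adbecb
   3 |   3 | adceceabcdbbbcadbecb
   4 |   0 | aeaadceceabcdbbbcadbecb
   5 |  22 | b
   6 |  13 | bbbcadbecb
   7 |  14 | bbcadbecb
   8 |  15 | bcadbecb
   9 |  10 | bcdbbbcadbecb
  10 |  19 | becb
  11 |  16 | cadbecb
  12 |  21 | cb
  13 |  11 | cdbbbcadbecb
  14 |   7 | ceabcdbbbcadbecb
  15 |   5 | ceceabcdbbbcadbecb
  16 |  12 | dbbbcadbecb
  17 |  18 | dbecb
  18 |   4 | dceceabcdbbbcadbecb
  19 |   1 | eaadceceabcdbbbcadbecb
  20 |   8 | eabcdbbbcadbecb
  21 |  20 | ecb
  22 |   6 | eceabcdbbbcadbecb

SA = [2, 9, 17, 3, 0, 22, 13, 14, 15, 10, 19, 16, 21, 11, 7, 5, 12, 18, 4, 1, 8, 20, 6]
i: (SA[i-1],SA[i]) lcp shared
  1: (2,9) 1 'a'
  2: (9,17) 1 'a'
  3: (17,3) 2 'ad'
  4: (3,0) 1 'a'
  5: (0,22) 0 ''
  6: (22,13) 1 'b'
  7: (13,14) 2 'bb'
  8: (14,15) 1 'b'
  9: (15,10) 2 'bc'
  10: (10,19) 1 'b'
  11: (19,16) 0 ''
  12: (16,21) 1 'c'
  13: (21,11) 1 'c'
  14: (11,7) 1 'c'
  15: (7,5) 2 'ce'
  16: (5,12) 0 ''
  17: (12,18) 2 'db'
  18: (18,4) 1 'd'
  19: (4,1) 0 ''
  20: (1,8) 2 'ea'
  21: (8,20) 1 'e'
  22: (20,6) 2 'ec'

n(n+1)/2 = 23·24/2 = 276
Σ LCP = 0 + 1 + 1 + 2 + 1 + 0 + 1 + 2 + 1 + 2 + 1 + 0 + 1 + 1 + 1 + 2 + 0 + 2 + 1 + 0 + 2 + 1 + 2 = 25
distinct = 276 − 25 = 251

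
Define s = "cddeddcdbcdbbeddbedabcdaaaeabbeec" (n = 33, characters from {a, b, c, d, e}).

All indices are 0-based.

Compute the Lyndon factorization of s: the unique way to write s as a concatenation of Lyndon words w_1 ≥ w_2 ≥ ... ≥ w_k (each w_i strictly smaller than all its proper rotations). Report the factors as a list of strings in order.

emit factor 1: 'cddedd' (i=0, period=6)
emit factor 2: 'cd' (i=6, period=2)
emit factor 3: 'bcd' (i=8, period=3)
emit factor 4: 'bbeddbed' (i=11, period=8)
emit factor 5: 'abcd' (i=19, period=4)
emit factor 6: 'aaaeabbeec' (i=23, period=10)

["cddedd", "cd", "bcd", "bbeddbed", "abcd", "aaaeabbeec"]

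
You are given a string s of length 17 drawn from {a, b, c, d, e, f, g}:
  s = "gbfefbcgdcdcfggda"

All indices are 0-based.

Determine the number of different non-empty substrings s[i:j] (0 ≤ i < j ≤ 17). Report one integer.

141

rank | idx | suffix
   0 |  16 | a
   1 |   5 | bcgdcdcfggda
   2 |   1 | bfefbcgdcdcfggda
   3 |   9 | cdcfggda
   4 |  11 | cfggda
   5 |   6 | cgdcdcfggda
   6 |  15 | da
   7 |   8 | dcdcfggda
   8 |  10 | dcfggda
   9 |   3 | efbcgdcdcfggda
  10 |   4 | fbcgdcdcfggda
  11 |   2 | fefbcgdcdcfggda
  12 |  12 | fggda
  13 |   0 | gbfefbcgdcdcfggda
  14 |  14 | gda
  15 |   7 | gdcdcfggda
  16 |  13 | ggda

SA = [16, 5, 1, 9, 11, 6, 15, 8, 10, 3, 4, 2, 12, 0, 14, 7, 13]
rank  pair      lcp
   1  s[16:],s[5:]  0  ''
   2  s[5:],s[1:]  1  'b'
   3  s[1:],s[9:]  0  ''
   4  s[9:],s[11:]  1  'c'
   5  s[11:],s[6:]  1  'c'
   6  s[6:],s[15:]  0  ''
   7  s[15:],s[8:]  1  'd'
   8  s[8:],s[10:]  2  'dc'
   9  s[10:],s[3:]  0  ''
  10  s[3:],s[4:]  0  ''
  11  s[4:],s[2:]  1  'f'
  12  s[2:],s[12:]  1  'f'
  13  s[12:],s[0:]  0  ''
  14  s[0:],s[14:]  1  'g'
  15  s[14:],s[7:]  2  'gd'
  16  s[7:],s[13:]  1  'g'

n(n+1)/2 = 17·18/2 = 153
Σ LCP = 0 + 0 + 1 + 0 + 1 + 1 + 0 + 1 + 2 + 0 + 0 + 1 + 1 + 0 + 1 + 2 + 1 = 12
distinct = 153 − 12 = 141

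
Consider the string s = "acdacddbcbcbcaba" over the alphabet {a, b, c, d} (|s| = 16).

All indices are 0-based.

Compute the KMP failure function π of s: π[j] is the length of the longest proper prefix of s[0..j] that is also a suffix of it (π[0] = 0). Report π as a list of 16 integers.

[0, 0, 0, 1, 2, 3, 0, 0, 0, 0, 0, 0, 0, 1, 0, 1]

π[0] = 0
j=1 s[j]='c': π[1]=0 (border '')
j=2 s[j]='d': π[2]=0 (border '')
j=3 s[j]='a': π[3]=1 (border 'a')
j=4 s[j]='c': π[4]=2 (border 'ac')
j=5 s[j]='d': π[5]=3 (border 'acd')
j=6 s[j]='d': k: 3→0; π[6]=0 (border '')
j=7 s[j]='b': π[7]=0 (border '')
j=8 s[j]='c': π[8]=0 (border '')
j=9 s[j]='b': π[9]=0 (border '')
j=10 s[j]='c': π[10]=0 (border '')
j=11 s[j]='b': π[11]=0 (border '')
j=12 s[j]='c': π[12]=0 (border '')
j=13 s[j]='a': π[13]=1 (border 'a')
j=14 s[j]='b': k: 1→0; π[14]=0 (border '')
j=15 s[j]='a': π[15]=1 (border 'a')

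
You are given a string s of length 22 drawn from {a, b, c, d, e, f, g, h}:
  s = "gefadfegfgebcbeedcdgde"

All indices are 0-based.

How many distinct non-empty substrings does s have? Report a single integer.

rank | idx | suffix
   0 |   3 | adfegfgebcbeedcdgde
   1 |  11 | bcbeedcdgde
   2 |  13 | beedcdgde
   3 |  12 | cbeedcdgde
   4 |  17 | cdgde
   5 |  16 | dcdgde
   6 |  20 | de
   7 |   4 | dfegfgebcbeedcdgde
   8 |  18 | dgde
   9 |  21 | e
  10 |  10 | ebcbeedcdgde
  11 |  15 | edcdgde
  12 |  14 | eedcdgde
  13 |   1 | efadfegfgebcbeedcdgde
  14 |   6 | egfgebcbeedcdgde
  15 |   2 | fadfegfgebcbeedcdgde
  16 |   5 | fegfgebcbeedcdgde
  17 |   8 | fgebcbeedcdgde
  18 |  19 | gde
  19 |   9 | gebcbeedcdgde
  20 |   0 | gefadfegfgebcbeedcdgde
  21 |   7 | gfgebcbeedcdgde

SA = [3, 11, 13, 12, 17, 16, 20, 4, 18, 21, 10, 15, 14, 1, 6, 2, 5, 8, 19, 9, 0, 7]
[i] adj suffixes → lcp
  [1] 3/11 → 0 ('')
  [2] 11/13 → 1 ('b')
  [3] 13/12 → 0 ('')
  [4] 12/17 → 1 ('c')
  [5] 17/16 → 0 ('')
  [6] 16/20 → 1 ('d')
  [7] 20/4 → 1 ('d')
  [8] 4/18 → 1 ('d')
  [9] 18/21 → 0 ('')
  [10] 21/10 → 1 ('e')
  [11] 10/15 → 1 ('e')
  [12] 15/14 → 1 ('e')
  [13] 14/1 → 1 ('e')
  [14] 1/6 → 1 ('e')
  [15] 6/2 → 0 ('')
  [16] 2/5 → 1 ('f')
  [17] 5/8 → 1 ('f')
  [18] 8/19 → 0 ('')
  [19] 19/9 → 1 ('g')
  [20] 9/0 → 2 ('ge')
  [21] 0/7 → 1 ('g')

n(n+1)/2 = 22·23/2 = 253
Σ LCP = 0 + 0 + 1 + 0 + 1 + 0 + 1 + 1 + 1 + 0 + 1 + 1 + 1 + 1 + 1 + 0 + 1 + 1 + 0 + 1 + 2 + 1 = 16
distinct = 253 − 16 = 237

237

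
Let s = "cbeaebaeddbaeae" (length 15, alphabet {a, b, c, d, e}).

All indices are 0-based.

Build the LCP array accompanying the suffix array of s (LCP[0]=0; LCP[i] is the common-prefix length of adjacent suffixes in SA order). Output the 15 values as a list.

[0, 2, 2, 2, 0, 3, 1, 0, 0, 1, 0, 1, 3, 1, 1]

rank→(start, suffix):
  0 → (13, 'ae')
  1 → (11, 'aeae')
  2 → (3, 'aebaeddbaeae')
  3 → (6, 'aeddbaeae')
  4 → (10, 'baeae')
  5 → (5, 'baeddbaeae')
  6 → (1, 'beaebaeddbaeae')
  7 → (0, 'cbeaebaeddbaeae')
  8 → (9, 'dbaeae')
  9 → (8, 'ddbaeae')
  10 → (14, 'e')
  11 → (12, 'eae')
  12 → (2, 'eaebaeddbaeae')
  13 → (4, 'ebaeddbaeae')
  14 → (7, 'eddbaeae')

SA = [13, 11, 3, 6, 10, 5, 1, 0, 9, 8, 14, 12, 2, 4, 7]
rank  pair      lcp
   1  s[13:],s[11:]  2  'ae'
   2  s[11:],s[3:]  2  'ae'
   3  s[3:],s[6:]  2  'ae'
   4  s[6:],s[10:]  0  ''
   5  s[10:],s[5:]  3  'bae'
   6  s[5:],s[1:]  1  'b'
   7  s[1:],s[0:]  0  ''
   8  s[0:],s[9:]  0  ''
   9  s[9:],s[8:]  1  'd'
  10  s[8:],s[14:]  0  ''
  11  s[14:],s[12:]  1  'e'
  12  s[12:],s[2:]  3  'eae'
  13  s[2:],s[4:]  1  'e'
  14  s[4:],s[7:]  1  'e'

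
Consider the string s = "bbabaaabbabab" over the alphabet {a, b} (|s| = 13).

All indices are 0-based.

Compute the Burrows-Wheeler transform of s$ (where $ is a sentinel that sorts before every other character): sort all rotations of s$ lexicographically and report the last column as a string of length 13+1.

bbabbbaaaabb$a

rank  rotation        last
    0  $bbabaaabbabab  b
    1  aaabbabab$bbab  b
    2  aabbabab$bbaba  a
    3  ab$bbabaaabbab  b
    4  abaaabbabab$bb  b
    5  abab$bbabaaabb  b
    6  abbabab$bbabaa  a
    7  b$bbabaaabbaba  a
    8  baaabbabab$bba  a
    9  bab$bbabaaabba  a
   10  babaaabbabab$b  b
   11  babab$bbabaaab  b
   12  bbabaaabbabab$  $
   13  bbabab$bbabaaa  a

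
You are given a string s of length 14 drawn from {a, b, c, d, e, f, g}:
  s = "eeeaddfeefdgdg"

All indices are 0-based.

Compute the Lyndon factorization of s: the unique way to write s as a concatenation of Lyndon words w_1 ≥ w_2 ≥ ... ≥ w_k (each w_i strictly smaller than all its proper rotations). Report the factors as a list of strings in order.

emit factor 1: 'e' (i=0, period=1)
emit factor 2: 'e' (i=1, period=1)
emit factor 3: 'e' (i=2, period=1)
emit factor 4: 'addfeefdgdg' (i=3, period=11)

["e", "e", "e", "addfeefdgdg"]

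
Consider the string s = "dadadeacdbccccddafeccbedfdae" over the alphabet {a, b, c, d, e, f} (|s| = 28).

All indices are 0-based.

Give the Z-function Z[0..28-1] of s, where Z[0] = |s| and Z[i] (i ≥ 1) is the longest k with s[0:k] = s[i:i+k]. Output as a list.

Z[0]=28
i=1: outside box; Z[1]=0
i=2: outside box; Z[2]=3 scan→box=[2,5)
i=3: min(r-i=2, Z[1]=0)=0; Z[3]=0
i=4: min(r-i=1, Z[2]=3)=1; Z[4]=1
i=5: outside box; Z[5]=0
i=6: outside box; Z[6]=0
i=7: outside box; Z[7]=0
i=8: outside box; Z[8]=1 scan→box=[8,9)
i=9: outside box; Z[9]=0
i=10: outside box; Z[10]=0
i=11: outside box; Z[11]=0
i=12: outside box; Z[12]=0
i=13: outside box; Z[13]=0
i=14: outside box; Z[14]=1 scan→box=[14,15)
i=15: outside box; Z[15]=2 scan→box=[15,17)
i=16: min(r-i=1, Z[1]=0)=0; Z[16]=0
i=17: outside box; Z[17]=0
i=18: outside box; Z[18]=0
i=19: outside box; Z[19]=0
i=20: outside box; Z[20]=0
i=21: outside box; Z[21]=0
i=22: outside box; Z[22]=0
i=23: outside box; Z[23]=1 scan→box=[23,24)
i=24: outside box; Z[24]=0
i=25: outside box; Z[25]=2 scan→box=[25,27)
i=26: min(r-i=1, Z[1]=0)=0; Z[26]=0
i=27: outside box; Z[27]=0

[28, 0, 3, 0, 1, 0, 0, 0, 1, 0, 0, 0, 0, 0, 1, 2, 0, 0, 0, 0, 0, 0, 0, 1, 0, 2, 0, 0]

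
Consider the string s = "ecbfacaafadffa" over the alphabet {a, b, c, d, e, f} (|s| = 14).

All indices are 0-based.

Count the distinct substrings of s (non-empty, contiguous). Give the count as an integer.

95

rank→(start, suffix):
  0 → (13, 'a')
  1 → (6, 'aafadffa')
  2 → (4, 'acaafadffa')
  3 → (9, 'adffa')
  4 → (7, 'afadffa')
  5 → (2, 'bfacaafadffa')
  6 → (5, 'caafadffa')
  7 → (1, 'cbfacaafadffa')
  8 → (10, 'dffa')
  9 → (0, 'ecbfacaafadffa')
  10 → (12, 'fa')
  11 → (3, 'facaafadffa')
  12 → (8, 'fadffa')
  13 → (11, 'ffa')

SA = [13, 6, 4, 9, 7, 2, 5, 1, 10, 0, 12, 3, 8, 11]
i: (SA[i-1],SA[i]) lcp shared
  1: (13,6) 1 'a'
  2: (6,4) 1 'a'
  3: (4,9) 1 'a'
  4: (9,7) 1 'a'
  5: (7,2) 0 ''
  6: (2,5) 0 ''
  7: (5,1) 1 'c'
  8: (1,10) 0 ''
  9: (10,0) 0 ''
  10: (0,12) 0 ''
  11: (12,3) 2 'fa'
  12: (3,8) 2 'fa'
  13: (8,11) 1 'f'

n(n+1)/2 = 14·15/2 = 105
Σ LCP = 0 + 1 + 1 + 1 + 1 + 0 + 0 + 1 + 0 + 0 + 0 + 2 + 2 + 1 = 10
distinct = 105 − 10 = 95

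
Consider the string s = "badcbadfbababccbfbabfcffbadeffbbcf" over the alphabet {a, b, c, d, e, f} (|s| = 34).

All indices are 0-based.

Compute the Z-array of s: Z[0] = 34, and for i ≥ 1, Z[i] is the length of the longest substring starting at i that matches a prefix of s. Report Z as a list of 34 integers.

Z[0]=34
i=1: i≥r, start 0; Z[1]=0
i=2: i≥r, start 0; Z[2]=0
i=3: i≥r, start 0; Z[3]=0
i=4: i≥r, start 0; Z[4]=3 extend→box=[4,7)
i=5: min(r-i=2, Z[1]=0)=0; Z[5]=0
i=6: min(r-i=1, Z[2]=0)=0; Z[6]=0
i=7: i≥r, start 0; Z[7]=0
i=8: i≥r, start 0; Z[8]=2 extend→box=[8,10)
i=9: min(r-i=1, Z[1]=0)=0; Z[9]=0
i=10: i≥r, start 0; Z[10]=2 extend→box=[10,12)
i=11: min(r-i=1, Z[1]=0)=0; Z[11]=0
i=12: i≥r, start 0; Z[12]=1 extend→box=[12,13)
i=13: i≥r, start 0; Z[13]=0
i=14: i≥r, start 0; Z[14]=0
i=15: i≥r, start 0; Z[15]=1 extend→box=[15,16)
i=16: i≥r, start 0; Z[16]=0
i=17: i≥r, start 0; Z[17]=2 extend→box=[17,19)
i=18: min(r-i=1, Z[1]=0)=0; Z[18]=0
i=19: i≥r, start 0; Z[19]=1 extend→box=[19,20)
i=20: i≥r, start 0; Z[20]=0
i=21: i≥r, start 0; Z[21]=0
i=22: i≥r, start 0; Z[22]=0
i=23: i≥r, start 0; Z[23]=0
i=24: i≥r, start 0; Z[24]=3 extend→box=[24,27)
i=25: min(r-i=2, Z[1]=0)=0; Z[25]=0
i=26: min(r-i=1, Z[2]=0)=0; Z[26]=0
i=27: i≥r, start 0; Z[27]=0
i=28: i≥r, start 0; Z[28]=0
i=29: i≥r, start 0; Z[29]=0
i=30: i≥r, start 0; Z[30]=1 extend→box=[30,31)
i=31: i≥r, start 0; Z[31]=1 extend→box=[31,32)
i=32: i≥r, start 0; Z[32]=0
i=33: i≥r, start 0; Z[33]=0

[34, 0, 0, 0, 3, 0, 0, 0, 2, 0, 2, 0, 1, 0, 0, 1, 0, 2, 0, 1, 0, 0, 0, 0, 3, 0, 0, 0, 0, 0, 1, 1, 0, 0]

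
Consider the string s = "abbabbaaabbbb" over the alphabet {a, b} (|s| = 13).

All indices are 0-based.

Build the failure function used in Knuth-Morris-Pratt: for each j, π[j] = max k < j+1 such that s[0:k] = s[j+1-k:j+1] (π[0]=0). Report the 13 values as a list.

π[0] = 0
j=1 s[j]='b': π[1]=0 (border '')
j=2 s[j]='b': π[2]=0 (border '')
j=3 s[j]='a': π[3]=1 (border 'a')
j=4 s[j]='b': π[4]=2 (border 'ab')
j=5 s[j]='b': π[5]=3 (border 'abb')
j=6 s[j]='a': π[6]=4 (border 'abba')
j=7 s[j]='a': k: 4→1→0; π[7]=1 (border 'a')
j=8 s[j]='a': k: 1→0; π[8]=1 (border 'a')
j=9 s[j]='b': π[9]=2 (border 'ab')
j=10 s[j]='b': π[10]=3 (border 'abb')
j=11 s[j]='b': k: 3→0; π[11]=0 (border '')
j=12 s[j]='b': π[12]=0 (border '')

[0, 0, 0, 1, 2, 3, 4, 1, 1, 2, 3, 0, 0]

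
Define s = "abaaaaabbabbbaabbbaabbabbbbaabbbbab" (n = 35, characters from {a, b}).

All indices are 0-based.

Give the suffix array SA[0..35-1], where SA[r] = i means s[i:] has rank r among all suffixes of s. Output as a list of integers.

[2, 3, 4, 5, 18, 13, 27, 33, 0, 6, 19, 14, 9, 22, 28, 34, 1, 17, 12, 26, 32, 8, 21, 16, 11, 25, 31, 7, 20, 15, 10, 24, 30, 23, 29]

sorted suffixes:
  #0 SA[0]=2  'aaaaabbabbbaabbbaabbabbbbaabbbbab'
  #1 SA[1]=3  'aaaabbabbbaabbbaabbabbbbaabbbbab'
  #2 SA[2]=4  'aaabbabbbaabbbaabbabbbbaabbbbab'
  #3 SA[3]=5  'aabbabbbaabbbaabbabbbbaabbbbab'
  #4 SA[4]=18  'aabbabbbbaabbbbab'
  #5 SA[5]=13  'aabbbaabbabbbbaabbbbab'
  #6 SA[6]=27  'aabbbbab'
  #7 SA[7]=33  'ab'
  #8 SA[8]=0  'abaaaaabbabbbaabbbaabbabbbbaabbbbab'
  #9 SA[9]=6  'abbabbbaabbbaabbabbbbaabbbbab'
  #10 SA[10]=19  'abbabbbbaabbbbab'
  #11 SA[11]=14  'abbbaabbabbbbaabbbbab'
  #12 SA[12]=9  'abbbaabbbaabbabbbbaabbbbab'
  #13 SA[13]=22  'abbbbaabbbbab'
  #14 SA[14]=28  'abbbbab'
  #15 SA[15]=34  'b'
  #16 SA[16]=1  'baaaaabbabbbaabbbaabbabbbbaabbbbab'
  #17 SA[17]=17  'baabbabbbbaabbbbab'
  #18 SA[18]=12  'baabbbaabbabbbbaabbbbab'
  #19 SA[19]=26  'baabbbbab'
  #20 SA[20]=32  'bab'
  #21 SA[21]=8  'babbbaabbbaabbabbbbaabbbbab'
  #22 SA[22]=21  'babbbbaabbbbab'
  #23 SA[23]=16  'bbaabbabbbbaabbbbab'
  #24 SA[24]=11  'bbaabbbaabbabbbbaabbbbab'
  #25 SA[25]=25  'bbaabbbbab'
  #26 SA[26]=31  'bbab'
  #27 SA[27]=7  'bbabbbaabbbaabbabbbbaabbbbab'
  #28 SA[28]=20  'bbabbbbaabbbbab'
  #29 SA[29]=15  'bbbaabbabbbbaabbbbab'
  #30 SA[30]=10  'bbbaabbbaabbabbbbaabbbbab'
  #31 SA[31]=24  'bbbaabbbbab'
  #32 SA[32]=30  'bbbab'
  #33 SA[33]=23  'bbbbaabbbbab'
  #34 SA[34]=29  'bbbbab'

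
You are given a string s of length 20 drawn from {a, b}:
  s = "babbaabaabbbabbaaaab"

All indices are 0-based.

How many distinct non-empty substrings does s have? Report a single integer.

160

rank | idx | suffix
   0 |  15 | aaaab
   1 |  16 | aaab
   2 |  17 | aab
   3 |   4 | aabaabbbabbaaaab
   4 |   7 | aabbbabbaaaab
   5 |  18 | ab
   6 |   5 | abaabbbabbaaaab
   7 |  12 | abbaaaab
   8 |   1 | abbaabaabbbabbaaaab
   9 |   8 | abbbabbaaaab
  10 |  19 | b
  11 |  14 | baaaab
  12 |   3 | baabaabbbabbaaaab
  13 |   6 | baabbbabbaaaab
  14 |  11 | babbaaaab
  15 |   0 | babbaabaabbbabbaaaab
  16 |  13 | bbaaaab
  17 |   2 | bbaabaabbbabbaaaab
  18 |  10 | bbabbaaaab
  19 |   9 | bbbabbaaaab

SA = [15, 16, 17, 4, 7, 18, 5, 12, 1, 8, 19, 14, 3, 6, 11, 0, 13, 2, 10, 9]
i: (SA[i-1],SA[i]) lcp shared
  1: (15,16) 3 'aaa'
  2: (16,17) 2 'aa'
  3: (17,4) 3 'aab'
  4: (4,7) 3 'aab'
  5: (7,18) 1 'a'
  6: (18,5) 2 'ab'
  7: (5,12) 2 'ab'
  8: (12,1) 5 'abbaa'
  9: (1,8) 3 'abb'
  10: (8,19) 0 ''
  11: (19,14) 1 'b'
  12: (14,3) 3 'baa'
  13: (3,6) 4 'baab'
  14: (6,11) 2 'ba'
  15: (11,0) 6 'babbaa'
  16: (0,13) 1 'b'
  17: (13,2) 4 'bbaa'
  18: (2,10) 3 'bba'
  19: (10,9) 2 'bb'

n(n+1)/2 = 20·21/2 = 210
Σ LCP = 0 + 3 + 2 + 3 + 3 + 1 + 2 + 2 + 5 + 3 + 0 + 1 + 3 + 4 + 2 + 6 + 1 + 4 + 3 + 2 = 50
distinct = 210 − 50 = 160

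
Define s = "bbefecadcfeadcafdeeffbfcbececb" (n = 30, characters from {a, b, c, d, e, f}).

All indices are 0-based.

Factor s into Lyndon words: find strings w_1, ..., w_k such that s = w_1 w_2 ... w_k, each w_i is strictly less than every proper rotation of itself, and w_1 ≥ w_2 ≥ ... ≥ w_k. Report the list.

emit factor 1: 'bbefec' (i=0, period=6)
emit factor 2: 'adcfe' (i=6, period=5)
emit factor 3: 'adcafdeeffbfcbececb' (i=11, period=19)

["bbefec", "adcfe", "adcafdeeffbfcbececb"]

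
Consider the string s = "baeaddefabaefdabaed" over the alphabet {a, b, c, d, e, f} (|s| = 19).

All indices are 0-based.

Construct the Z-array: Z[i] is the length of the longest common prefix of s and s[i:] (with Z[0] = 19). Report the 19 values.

[19, 0, 0, 0, 0, 0, 0, 0, 0, 3, 0, 0, 0, 0, 0, 3, 0, 0, 0]

Z[0]=19
i=1: outside box; Z[1]=0
i=2: outside box; Z[2]=0
i=3: outside box; Z[3]=0
i=4: outside box; Z[4]=0
i=5: outside box; Z[5]=0
i=6: outside box; Z[6]=0
i=7: outside box; Z[7]=0
i=8: outside box; Z[8]=0
i=9: outside box; Z[9]=3 scan→box=[9,12)
i=10: min(r-i=2, Z[1]=0)=0; Z[10]=0
i=11: min(r-i=1, Z[2]=0)=0; Z[11]=0
i=12: outside box; Z[12]=0
i=13: outside box; Z[13]=0
i=14: outside box; Z[14]=0
i=15: outside box; Z[15]=3 scan→box=[15,18)
i=16: min(r-i=2, Z[1]=0)=0; Z[16]=0
i=17: min(r-i=1, Z[2]=0)=0; Z[17]=0
i=18: outside box; Z[18]=0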